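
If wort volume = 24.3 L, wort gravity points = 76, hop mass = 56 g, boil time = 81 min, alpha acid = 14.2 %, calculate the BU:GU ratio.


U = 1.65·0.000125^(GP/1000)·(1−e^(−0.04t))/4.15;  IBU = (α/100)·m·U·1000/V;  BU:GU = IBU/GP
U = 1.65·0.000125^(76/1000)·(1−e^(−0.04·81))/4.15 = 0.1930
IBU = (14.2/100)·56·0.1930·1000/24.3 = 63.1423
BU:GU = 63.1423/76

0.8308


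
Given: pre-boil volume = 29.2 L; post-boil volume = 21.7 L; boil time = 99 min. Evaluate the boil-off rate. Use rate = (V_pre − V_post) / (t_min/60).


rate = (29.2 − 21.7) / (99/60)

4.5455 L/hr


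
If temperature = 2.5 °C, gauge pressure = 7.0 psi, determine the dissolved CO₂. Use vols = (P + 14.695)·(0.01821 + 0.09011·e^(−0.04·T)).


vols = (7.0 + 14.695)·(0.01821 + 0.09011·e^(−0.04·2.5))

2.1640 volumes


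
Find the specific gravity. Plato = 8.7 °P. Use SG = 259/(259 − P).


SG = 259/(259 − 8.7)

1.0348


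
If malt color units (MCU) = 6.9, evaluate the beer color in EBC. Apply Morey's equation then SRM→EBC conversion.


SRM = 1.4922·MCU^0.6859;  EBC = SRM·1.97
SRM = 1.4922·6.9^0.6859 = 5.6130
EBC = 5.6130·1.97

11.0576 EBC


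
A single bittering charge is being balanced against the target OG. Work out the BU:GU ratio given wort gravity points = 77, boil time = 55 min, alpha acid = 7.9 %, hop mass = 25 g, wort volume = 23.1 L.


U = 1.65·0.000125^(GP/1000)·(1−e^(−0.04t))/4.15;  IBU = (α/100)·m·U·1000/V;  BU:GU = IBU/GP
U = 1.65·0.000125^(77/1000)·(1−e^(−0.04·55))/4.15 = 0.1770
IBU = (7.9/100)·25·0.1770·1000/23.1 = 15.1304
BU:GU = 15.1304/77

0.1965


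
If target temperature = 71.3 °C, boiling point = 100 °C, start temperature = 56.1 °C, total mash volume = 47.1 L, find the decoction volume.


V_dec = V_total·(T_target − T_start)/(T_boil − T_start)
V_dec = 47.1·(71.3 − 56.1)/(100 − 56.1)

16.3080 L


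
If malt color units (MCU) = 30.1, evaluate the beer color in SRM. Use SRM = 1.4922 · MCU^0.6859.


SRM = 1.4922 · 30.1^0.6859

15.4161 SRM


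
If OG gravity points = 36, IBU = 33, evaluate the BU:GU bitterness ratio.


BU:GU = IBU / OG_points
BU:GU = 33 / 36

0.9167


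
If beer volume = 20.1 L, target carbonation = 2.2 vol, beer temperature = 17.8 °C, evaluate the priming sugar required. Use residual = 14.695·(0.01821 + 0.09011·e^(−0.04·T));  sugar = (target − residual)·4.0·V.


residual = 14.695·(0.01821 + 0.09011·e^(−0.04·17.8)) = 0.9173
sugar = (2.2 − 0.9173)·4.0·20.1

103.1280 g


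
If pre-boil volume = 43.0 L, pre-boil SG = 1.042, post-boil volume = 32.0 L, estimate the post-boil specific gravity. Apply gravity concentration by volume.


SG_post = 1 + (SG_pre − 1)·V_pre/V_post
pts_pre = (1.042 − 1)·1000 = 42.0000
pts_post = 42.0000·43.0/32.0 = 56.4375
SG_post = 1 + 56.4375/1000

1.0564


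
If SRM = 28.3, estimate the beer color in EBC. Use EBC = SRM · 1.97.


EBC = 28.3 · 1.97

55.7510 EBC


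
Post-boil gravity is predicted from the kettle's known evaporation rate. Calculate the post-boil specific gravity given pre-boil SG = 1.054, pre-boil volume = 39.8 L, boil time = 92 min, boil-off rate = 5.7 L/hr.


V_post = V_pre − rate·(t/60);  SG_post = 1 + (SG_pre−1)·V_pre/V_post
V_post = 39.8 − 5.7·(92/60) = 31.0600
SG_post = 1 + (1.054 − 1)·39.8/31.0600

1.0692


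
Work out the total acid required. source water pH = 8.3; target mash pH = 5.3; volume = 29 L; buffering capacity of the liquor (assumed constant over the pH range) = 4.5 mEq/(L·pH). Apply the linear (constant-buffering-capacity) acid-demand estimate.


acid = buffering capacity · (pH_source − pH_target) · V
acid = 4.5 · (8.3 − 5.3) · 29

391.5000 mEq


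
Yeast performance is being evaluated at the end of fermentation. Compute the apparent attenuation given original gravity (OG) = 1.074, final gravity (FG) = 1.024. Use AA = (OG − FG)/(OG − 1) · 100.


AA = (1.074 − 1.024)/(1.074 − 1) · 100

67.5676 %


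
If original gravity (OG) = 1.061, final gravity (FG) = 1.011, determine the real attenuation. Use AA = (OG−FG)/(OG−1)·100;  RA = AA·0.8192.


AA = (1.061 − 1.011)/(1.061 − 1)·100 = 81.9672
RA = 81.9672·0.8192

67.1475 %


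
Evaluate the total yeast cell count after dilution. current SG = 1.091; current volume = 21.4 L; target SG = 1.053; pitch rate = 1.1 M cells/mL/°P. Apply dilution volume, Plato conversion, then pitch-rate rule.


V_w = V·((SG_c−1)/(SG_t−1)−1);  °P = 259 − 259/SG_t;  cells = rate·(V+V_w)·°P
V_w = 21.4·((1.091−1)/(1.053−1)−1) = 15.3434
V_final = 21.4 + 15.3434 = 36.7434
°P = 259 − 259/1.053 = 13.0361
cells = 1.1·36.7434·13.0361

526.8891 billion cells


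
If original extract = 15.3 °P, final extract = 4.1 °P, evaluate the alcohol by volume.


SG = 259/(259 − P);  ABV = (OG − FG)·131.25
OG = 259/(259 − 15.3) = 1.0628
FG = 259/(259 − 4.1) = 1.0161
ABV = (1.0628 − 1.0161)·131.25

6.1290 % ABV


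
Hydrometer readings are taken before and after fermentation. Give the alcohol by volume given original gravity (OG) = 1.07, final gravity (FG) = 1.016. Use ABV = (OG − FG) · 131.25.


ABV = (1.07 − 1.016) · 131.25

7.0875 % ABV


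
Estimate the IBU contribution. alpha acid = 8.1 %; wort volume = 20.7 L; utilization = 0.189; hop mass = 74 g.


IBU = (α/100)·mass·U·1000 / V
IBU = (8.1/100)·74·0.189·1000 / 20.7

54.7278 IBU


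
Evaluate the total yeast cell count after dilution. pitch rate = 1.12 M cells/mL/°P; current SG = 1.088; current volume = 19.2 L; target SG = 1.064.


V_w = V·((SG_c−1)/(SG_t−1)−1);  °P = 259 − 259/SG_t;  cells = rate·(V+V_w)·°P
V_w = 19.2·((1.088−1)/(1.064−1)−1) = 7.2000
V_final = 19.2 + 7.2000 = 26.4000
°P = 259 − 259/1.064 = 15.5789
cells = 1.12·26.4000·15.5789

460.6383 billion cells


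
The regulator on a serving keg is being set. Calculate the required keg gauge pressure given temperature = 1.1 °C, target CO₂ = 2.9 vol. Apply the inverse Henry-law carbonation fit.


psi = vols/(0.01821 + 0.09011·e^(−0.04·T)) − 14.695
psi = 2.9/(0.01821 + 0.09011·e^(−0.04·1.1)) − 14.695

13.0718 psi


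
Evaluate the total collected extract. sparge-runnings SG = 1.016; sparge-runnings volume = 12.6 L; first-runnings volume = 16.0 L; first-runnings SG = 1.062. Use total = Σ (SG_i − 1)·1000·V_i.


first = (1.062 − 1)·1000·16.0 = 992.0000
sparge = (1.016 − 1)·1000·12.6 = 201.6000
total = 992.0000 + 201.6000

1193.6000 gravity·L


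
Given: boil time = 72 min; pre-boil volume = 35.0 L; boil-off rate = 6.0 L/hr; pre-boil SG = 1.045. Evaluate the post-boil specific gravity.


V_post = V_pre − rate·(t/60);  SG_post = 1 + (SG_pre−1)·V_pre/V_post
V_post = 35.0 − 6.0·(72/60) = 27.8000
SG_post = 1 + (1.045 − 1)·35.0/27.8000

1.0567


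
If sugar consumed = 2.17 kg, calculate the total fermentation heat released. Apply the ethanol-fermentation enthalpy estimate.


Q = m_sugar · 590 kJ/kg
Q = 2.17 · 590

1280.3000 kJ


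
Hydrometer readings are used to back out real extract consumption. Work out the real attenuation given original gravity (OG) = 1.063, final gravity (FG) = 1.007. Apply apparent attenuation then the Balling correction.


AA = (OG−FG)/(OG−1)·100;  RA = AA·0.8192
AA = (1.063 − 1.007)/(1.063 − 1)·100 = 88.8889
RA = 88.8889·0.8192

72.8178 %


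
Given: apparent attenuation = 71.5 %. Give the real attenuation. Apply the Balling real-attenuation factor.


RA = AA · 0.8192
RA = 71.5 · 0.8192

58.5728 %


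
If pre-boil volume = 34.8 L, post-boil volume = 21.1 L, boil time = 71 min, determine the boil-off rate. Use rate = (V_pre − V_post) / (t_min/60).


rate = (34.8 − 21.1) / (71/60)

11.5775 L/hr


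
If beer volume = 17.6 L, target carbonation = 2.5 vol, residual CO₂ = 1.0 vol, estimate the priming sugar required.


sugar = (target − residual)·4.0·V
sugar = (2.5 − 1.0)·4.0·17.6

105.6000 g


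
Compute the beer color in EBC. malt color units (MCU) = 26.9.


SRM = 1.4922·MCU^0.6859;  EBC = SRM·1.97
SRM = 1.4922·26.9^0.6859 = 14.2723
EBC = 14.2723·1.97

28.1164 EBC


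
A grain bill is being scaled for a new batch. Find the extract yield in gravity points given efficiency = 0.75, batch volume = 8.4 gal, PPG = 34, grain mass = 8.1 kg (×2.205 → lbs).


points = lbs × PPG × eff / vol
lbs = 8.1 × 2.205 = 17.8605
points = 17.8605 × 34 × 0.75 / 8.4

54.2194 points


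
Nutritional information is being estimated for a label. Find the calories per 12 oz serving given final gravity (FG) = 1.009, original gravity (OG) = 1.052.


ABW = (OG−FG)·131.25·0.79/FG;  °P = 259 − 259/SG (for OG→OE and FG→AE);  RE = 0.1808·OE + 0.8192·AE;  Cal = (6.9·ABW + 4·(RE−0.1))·FG·3.55
ABW = (1.052 − 1.009)·131.25·0.79/1.009 = 4.4188
OE = 259 − 259/1.052 = 12.8023 °P
AE = 259 − 259/1.009 = 2.3102 °P
RE = 0.1808·12.8023 + 0.8192·2.3102 = 4.2072 °P
Cal = (6.9·4.4188 + 4·(4.2072−0.1))·1.009·3.55

168.0593 kcal


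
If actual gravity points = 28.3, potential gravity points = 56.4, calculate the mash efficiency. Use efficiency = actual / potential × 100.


efficiency = 28.3 / 56.4 × 100

50.1773 %


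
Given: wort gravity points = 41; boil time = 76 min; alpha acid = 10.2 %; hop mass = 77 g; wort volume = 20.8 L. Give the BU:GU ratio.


U = 1.65·0.000125^(GP/1000)·(1−e^(−0.04t))/4.15;  IBU = (α/100)·m·U·1000/V;  BU:GU = IBU/GP
U = 1.65·0.000125^(41/1000)·(1−e^(−0.04·76))/4.15 = 0.2619
IBU = (10.2/100)·77·0.2619·1000/20.8 = 98.8892
BU:GU = 98.8892/41

2.4119


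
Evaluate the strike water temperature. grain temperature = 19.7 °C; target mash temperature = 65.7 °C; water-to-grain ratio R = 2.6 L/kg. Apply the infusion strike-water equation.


T_strike = (0.41/R)·(T_mash − T_grain) + T_mash
T_strike = (0.41/2.6)·(65.7 − 19.7) + 65.7

72.9538 °C


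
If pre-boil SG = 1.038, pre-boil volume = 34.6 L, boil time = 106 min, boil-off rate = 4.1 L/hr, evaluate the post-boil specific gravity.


V_post = V_pre − rate·(t/60);  SG_post = 1 + (SG_pre−1)·V_pre/V_post
V_post = 34.6 − 4.1·(106/60) = 27.3567
SG_post = 1 + (1.038 − 1)·34.6/27.3567

1.0481


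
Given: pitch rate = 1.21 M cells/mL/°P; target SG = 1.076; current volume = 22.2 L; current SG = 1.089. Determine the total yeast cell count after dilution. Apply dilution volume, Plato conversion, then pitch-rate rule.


V_w = V·((SG_c−1)/(SG_t−1)−1);  °P = 259 − 259/SG_t;  cells = rate·(V+V_w)·°P
V_w = 22.2·((1.089−1)/(1.076−1)−1) = 3.7974
V_final = 22.2 + 3.7974 = 25.9974
°P = 259 − 259/1.076 = 18.2937
cells = 1.21·25.9974·18.2937

575.4609 billion cells


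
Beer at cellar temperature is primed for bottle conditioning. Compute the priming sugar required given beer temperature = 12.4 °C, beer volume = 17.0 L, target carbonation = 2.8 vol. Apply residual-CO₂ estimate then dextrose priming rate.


residual = 14.695·(0.01821 + 0.09011·e^(−0.04·T));  sugar = (target − residual)·4.0·V
residual = 14.695·(0.01821 + 0.09011·e^(−0.04·12.4)) = 1.0740
sugar = (2.8 − 1.0740)·4.0·17.0

117.3705 g


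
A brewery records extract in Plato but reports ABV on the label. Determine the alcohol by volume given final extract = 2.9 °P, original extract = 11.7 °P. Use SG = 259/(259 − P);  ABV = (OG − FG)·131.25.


OG = 259/(259 − 11.7) = 1.0473
FG = 259/(259 − 2.9) = 1.0113
ABV = (1.0473 − 1.0113)·131.25

4.7233 % ABV


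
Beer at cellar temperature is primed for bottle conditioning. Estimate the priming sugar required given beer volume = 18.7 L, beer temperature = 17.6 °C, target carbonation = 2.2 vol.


residual = 14.695·(0.01821 + 0.09011·e^(−0.04·T));  sugar = (target − residual)·4.0·V
residual = 14.695·(0.01821 + 0.09011·e^(−0.04·17.6)) = 0.9225
sugar = (2.2 − 0.9225)·4.0·18.7

95.5546 g


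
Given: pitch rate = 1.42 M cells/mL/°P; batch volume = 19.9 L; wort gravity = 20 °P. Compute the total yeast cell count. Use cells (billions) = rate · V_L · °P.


cells = 1.42 · 19.9 · 20

565.1600 billion cells


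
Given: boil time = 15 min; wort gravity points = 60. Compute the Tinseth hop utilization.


U = 1.65·0.000125^(GP/1000) · (1 − e^(−0.04·t))/4.15
bigness = 1.65·0.000125^(60/1000) = 0.9623
boil_factor = (1 − e^(−0.04·15))/4.15 = 0.1087
U = 0.9623 · 0.1087

0.1046


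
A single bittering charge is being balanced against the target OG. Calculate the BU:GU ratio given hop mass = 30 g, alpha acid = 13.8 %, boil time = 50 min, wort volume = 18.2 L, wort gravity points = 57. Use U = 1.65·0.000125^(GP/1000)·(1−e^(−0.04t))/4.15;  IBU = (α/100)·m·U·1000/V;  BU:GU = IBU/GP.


U = 1.65·0.000125^(57/1000)·(1−e^(−0.04·50))/4.15 = 0.2060
IBU = (13.8/100)·30·0.2060·1000/18.2 = 46.8529
BU:GU = 46.8529/57

0.8220


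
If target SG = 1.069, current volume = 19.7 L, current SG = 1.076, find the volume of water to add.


V_water = V·((SG_curr − 1)/(SG_target − 1) − 1)
V_water = 19.7·((1.076 − 1)/(1.069 − 1) − 1)

1.9986 L


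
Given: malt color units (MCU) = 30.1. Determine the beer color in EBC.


SRM = 1.4922·MCU^0.6859;  EBC = SRM·1.97
SRM = 1.4922·30.1^0.6859 = 15.4161
EBC = 15.4161·1.97

30.3698 EBC


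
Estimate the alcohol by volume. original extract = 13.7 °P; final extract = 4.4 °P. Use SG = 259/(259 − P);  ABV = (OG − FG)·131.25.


OG = 259/(259 − 13.7) = 1.0558
FG = 259/(259 − 4.4) = 1.0173
ABV = (1.0558 − 1.0173)·131.25

5.0620 % ABV


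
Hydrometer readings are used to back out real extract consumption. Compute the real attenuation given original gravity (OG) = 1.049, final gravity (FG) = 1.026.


AA = (OG−FG)/(OG−1)·100;  RA = AA·0.8192
AA = (1.049 − 1.026)/(1.049 − 1)·100 = 46.9388
RA = 46.9388·0.8192

38.4522 %


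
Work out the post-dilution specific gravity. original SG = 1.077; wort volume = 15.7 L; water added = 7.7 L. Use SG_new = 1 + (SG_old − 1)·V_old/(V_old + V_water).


pts = (1.077 − 1)·1000·15.7/(15.7 + 7.7) = 51.6624
SG_new = 1 + 51.6624/1000

1.0517


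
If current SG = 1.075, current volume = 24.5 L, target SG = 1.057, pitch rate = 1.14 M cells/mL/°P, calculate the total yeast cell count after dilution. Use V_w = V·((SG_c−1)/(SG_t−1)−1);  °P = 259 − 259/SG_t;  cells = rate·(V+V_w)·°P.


V_w = 24.5·((1.075−1)/(1.057−1)−1) = 7.7368
V_final = 24.5 + 7.7368 = 32.2368
°P = 259 − 259/1.057 = 13.9669
cells = 1.14·32.2368·13.9669

513.2831 billion cells


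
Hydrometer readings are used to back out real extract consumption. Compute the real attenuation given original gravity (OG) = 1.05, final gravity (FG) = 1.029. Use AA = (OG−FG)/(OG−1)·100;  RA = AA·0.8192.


AA = (1.05 − 1.029)/(1.05 − 1)·100 = 42.0000
RA = 42.0000·0.8192

34.4064 %


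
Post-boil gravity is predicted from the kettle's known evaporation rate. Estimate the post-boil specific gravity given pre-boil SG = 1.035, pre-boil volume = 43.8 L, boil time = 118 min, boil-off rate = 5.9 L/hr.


V_post = V_pre − rate·(t/60);  SG_post = 1 + (SG_pre−1)·V_pre/V_post
V_post = 43.8 − 5.9·(118/60) = 32.1967
SG_post = 1 + (1.035 − 1)·43.8/32.1967

1.0476


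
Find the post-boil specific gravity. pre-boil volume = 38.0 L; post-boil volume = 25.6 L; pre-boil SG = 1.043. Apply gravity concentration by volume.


SG_post = 1 + (SG_pre − 1)·V_pre/V_post
pts_pre = (1.043 − 1)·1000 = 43.0000
pts_post = 43.0000·38.0/25.6 = 63.8281
SG_post = 1 + 63.8281/1000

1.0638


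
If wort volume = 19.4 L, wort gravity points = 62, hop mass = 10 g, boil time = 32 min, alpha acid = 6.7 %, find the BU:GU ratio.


U = 1.65·0.000125^(GP/1000)·(1−e^(−0.04t))/4.15;  IBU = (α/100)·m·U·1000/V;  BU:GU = IBU/GP
U = 1.65·0.000125^(62/1000)·(1−e^(−0.04·32))/4.15 = 0.1644
IBU = (6.7/100)·10·0.1644·1000/19.4 = 5.6785
BU:GU = 5.6785/62

0.0916


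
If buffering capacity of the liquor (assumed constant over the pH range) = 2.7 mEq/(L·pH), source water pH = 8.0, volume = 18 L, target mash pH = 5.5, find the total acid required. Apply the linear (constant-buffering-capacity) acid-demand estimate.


acid = buffering capacity · (pH_source − pH_target) · V
acid = 2.7 · (8.0 − 5.5) · 18

121.5000 mEq


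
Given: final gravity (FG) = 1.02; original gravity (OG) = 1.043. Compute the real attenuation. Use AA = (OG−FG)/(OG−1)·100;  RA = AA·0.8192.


AA = (1.043 − 1.02)/(1.043 − 1)·100 = 53.4884
RA = 53.4884·0.8192

43.8177 %


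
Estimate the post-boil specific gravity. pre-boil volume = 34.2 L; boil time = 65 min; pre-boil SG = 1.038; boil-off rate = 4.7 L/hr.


V_post = V_pre − rate·(t/60);  SG_post = 1 + (SG_pre−1)·V_pre/V_post
V_post = 34.2 − 4.7·(65/60) = 29.1083
SG_post = 1 + (1.038 − 1)·34.2/29.1083

1.0446


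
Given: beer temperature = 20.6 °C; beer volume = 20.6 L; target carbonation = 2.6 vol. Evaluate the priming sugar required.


residual = 14.695·(0.01821 + 0.09011·e^(−0.04·T));  sugar = (target − residual)·4.0·V
residual = 14.695·(0.01821 + 0.09011·e^(−0.04·20.6)) = 0.8485
sugar = (2.6 − 0.8485)·4.0·20.6

144.3259 g


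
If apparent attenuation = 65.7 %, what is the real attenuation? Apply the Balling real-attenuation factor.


RA = AA · 0.8192
RA = 65.7 · 0.8192

53.8214 %


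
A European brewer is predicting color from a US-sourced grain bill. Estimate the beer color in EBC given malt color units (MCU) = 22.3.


SRM = 1.4922·MCU^0.6859;  EBC = SRM·1.97
SRM = 1.4922·22.3^0.6859 = 12.5496
EBC = 12.5496·1.97

24.7227 EBC


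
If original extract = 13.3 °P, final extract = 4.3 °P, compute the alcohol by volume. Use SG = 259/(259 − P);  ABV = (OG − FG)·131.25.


OG = 259/(259 − 13.3) = 1.0541
FG = 259/(259 − 4.3) = 1.0169
ABV = (1.0541 − 1.0169)·131.25

4.8889 % ABV


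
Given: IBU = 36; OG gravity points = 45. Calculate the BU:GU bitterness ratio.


BU:GU = IBU / OG_points
BU:GU = 36 / 45

0.8000


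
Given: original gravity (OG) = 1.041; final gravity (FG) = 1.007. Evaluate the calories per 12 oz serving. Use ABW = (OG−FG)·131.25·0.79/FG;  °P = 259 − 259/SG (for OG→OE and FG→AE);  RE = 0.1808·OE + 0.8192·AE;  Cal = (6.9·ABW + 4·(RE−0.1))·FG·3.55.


ABW = (1.041 − 1.007)·131.25·0.79/1.007 = 3.5009
OE = 259 − 259/1.041 = 10.2008 °P
AE = 259 − 259/1.007 = 1.8004 °P
RE = 0.1808·10.2008 + 0.8192·1.8004 = 3.3192 °P
Cal = (6.9·3.5009 + 4·(3.3192−0.1))·1.007·3.55

132.3865 kcal


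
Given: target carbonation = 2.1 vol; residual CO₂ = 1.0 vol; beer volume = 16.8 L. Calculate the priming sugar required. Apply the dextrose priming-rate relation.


sugar = (target − residual)·4.0·V
sugar = (2.1 − 1.0)·4.0·16.8

73.9200 g


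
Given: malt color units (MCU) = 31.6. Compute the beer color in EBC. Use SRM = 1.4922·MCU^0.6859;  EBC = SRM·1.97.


SRM = 1.4922·31.6^0.6859 = 15.9390
EBC = 15.9390·1.97

31.3999 EBC


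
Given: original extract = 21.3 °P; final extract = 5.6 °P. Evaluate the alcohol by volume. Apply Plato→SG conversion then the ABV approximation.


SG = 259/(259 − P);  ABV = (OG − FG)·131.25
OG = 259/(259 − 21.3) = 1.0896
FG = 259/(259 − 5.6) = 1.0221
ABV = (1.0896 − 1.0221)·131.25

8.8606 % ABV


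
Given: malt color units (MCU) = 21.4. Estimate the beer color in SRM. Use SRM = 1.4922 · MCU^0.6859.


SRM = 1.4922 · 21.4^0.6859

12.1999 SRM


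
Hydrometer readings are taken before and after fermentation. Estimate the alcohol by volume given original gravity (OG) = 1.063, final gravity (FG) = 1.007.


ABV = (OG − FG) · 131.25
ABV = (1.063 − 1.007) · 131.25

7.3500 % ABV


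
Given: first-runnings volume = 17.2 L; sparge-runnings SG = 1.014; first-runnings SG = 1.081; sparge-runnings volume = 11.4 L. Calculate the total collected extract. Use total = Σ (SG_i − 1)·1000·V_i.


first = (1.081 − 1)·1000·17.2 = 1393.2000
sparge = (1.014 − 1)·1000·11.4 = 159.6000
total = 1393.2000 + 159.6000

1552.8000 gravity·L


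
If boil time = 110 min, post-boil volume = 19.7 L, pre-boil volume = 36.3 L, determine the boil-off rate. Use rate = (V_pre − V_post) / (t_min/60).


rate = (36.3 − 19.7) / (110/60)

9.0545 L/hr


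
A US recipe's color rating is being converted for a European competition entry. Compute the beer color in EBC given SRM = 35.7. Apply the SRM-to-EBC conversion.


EBC = SRM · 1.97
EBC = 35.7 · 1.97

70.3290 EBC


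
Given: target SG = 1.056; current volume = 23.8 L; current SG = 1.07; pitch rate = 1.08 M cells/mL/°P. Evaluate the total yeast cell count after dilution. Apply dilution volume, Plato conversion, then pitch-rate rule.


V_w = V·((SG_c−1)/(SG_t−1)−1);  °P = 259 − 259/SG_t;  cells = rate·(V+V_w)·°P
V_w = 23.8·((1.07−1)/(1.056−1)−1) = 5.9500
V_final = 23.8 + 5.9500 = 29.7500
°P = 259 − 259/1.056 = 13.7348
cells = 1.08·29.7500·13.7348

441.3007 billion cells


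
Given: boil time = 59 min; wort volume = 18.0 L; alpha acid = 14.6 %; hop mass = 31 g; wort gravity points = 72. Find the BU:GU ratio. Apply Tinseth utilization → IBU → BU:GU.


U = 1.65·0.000125^(GP/1000)·(1−e^(−0.04t))/4.15;  IBU = (α/100)·m·U·1000/V;  BU:GU = IBU/GP
U = 1.65·0.000125^(72/1000)·(1−e^(−0.04·59))/4.15 = 0.1885
IBU = (14.6/100)·31·0.1885·1000/18.0 = 47.4004
BU:GU = 47.4004/72

0.6583


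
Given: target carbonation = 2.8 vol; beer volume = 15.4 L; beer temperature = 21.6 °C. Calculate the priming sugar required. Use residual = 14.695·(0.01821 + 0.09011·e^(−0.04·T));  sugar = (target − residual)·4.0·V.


residual = 14.695·(0.01821 + 0.09011·e^(−0.04·21.6)) = 0.8257
sugar = (2.8 − 0.8257)·4.0·15.4

121.6171 g


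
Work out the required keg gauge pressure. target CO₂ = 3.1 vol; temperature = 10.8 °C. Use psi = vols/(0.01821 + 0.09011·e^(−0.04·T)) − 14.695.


psi = 3.1/(0.01821 + 0.09011·e^(−0.04·10.8)) − 14.695

25.7168 psi


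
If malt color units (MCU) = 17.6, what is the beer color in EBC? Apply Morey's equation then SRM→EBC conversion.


SRM = 1.4922·MCU^0.6859;  EBC = SRM·1.97
SRM = 1.4922·17.6^0.6859 = 10.6690
EBC = 10.6690·1.97

21.0180 EBC


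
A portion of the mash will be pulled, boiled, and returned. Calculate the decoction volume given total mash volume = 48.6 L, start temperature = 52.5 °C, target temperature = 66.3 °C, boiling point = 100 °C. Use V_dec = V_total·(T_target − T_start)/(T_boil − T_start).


V_dec = 48.6·(66.3 − 52.5)/(100 − 52.5)

14.1196 L


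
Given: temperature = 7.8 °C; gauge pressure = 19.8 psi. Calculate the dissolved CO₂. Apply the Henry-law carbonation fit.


vols = (P + 14.695)·(0.01821 + 0.09011·e^(−0.04·T))
vols = (19.8 + 14.695)·(0.01821 + 0.09011·e^(−0.04·7.8))

2.9034 volumes


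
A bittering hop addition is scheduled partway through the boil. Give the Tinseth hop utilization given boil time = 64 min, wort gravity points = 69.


U = 1.65·0.000125^(GP/1000) · (1 − e^(−0.04·t))/4.15
bigness = 1.65·0.000125^(69/1000) = 0.8875
boil_factor = (1 − e^(−0.04·64))/4.15 = 0.2223
U = 0.8875 · 0.2223

0.1973


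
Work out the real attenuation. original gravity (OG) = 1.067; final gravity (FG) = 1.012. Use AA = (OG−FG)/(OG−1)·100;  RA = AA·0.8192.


AA = (1.067 − 1.012)/(1.067 − 1)·100 = 82.0896
RA = 82.0896·0.8192

67.2478 %


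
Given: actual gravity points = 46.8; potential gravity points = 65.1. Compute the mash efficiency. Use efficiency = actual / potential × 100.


efficiency = 46.8 / 65.1 × 100

71.8894 %


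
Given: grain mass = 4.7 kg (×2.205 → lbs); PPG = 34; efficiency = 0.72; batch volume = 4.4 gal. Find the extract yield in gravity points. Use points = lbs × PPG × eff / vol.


lbs = 4.7 × 2.205 = 10.3635
points = 10.3635 × 34 × 0.72 / 4.4

57.6587 points


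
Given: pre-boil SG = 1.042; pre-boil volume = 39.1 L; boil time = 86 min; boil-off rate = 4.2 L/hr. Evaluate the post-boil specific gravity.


V_post = V_pre − rate·(t/60);  SG_post = 1 + (SG_pre−1)·V_pre/V_post
V_post = 39.1 − 4.2·(86/60) = 33.0800
SG_post = 1 + (1.042 − 1)·39.1/33.0800

1.0496


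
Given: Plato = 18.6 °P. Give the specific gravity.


SG = 259/(259 − P)
SG = 259/(259 − 18.6)

1.0774


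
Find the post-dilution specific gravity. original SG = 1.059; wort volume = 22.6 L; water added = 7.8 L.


SG_new = 1 + (SG_old − 1)·V_old/(V_old + V_water)
pts = (1.059 − 1)·1000·22.6/(22.6 + 7.8) = 43.8618
SG_new = 1 + 43.8618/1000

1.0439


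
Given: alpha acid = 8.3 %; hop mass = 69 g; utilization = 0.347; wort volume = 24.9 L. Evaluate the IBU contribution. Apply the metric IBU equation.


IBU = (α/100)·mass·U·1000 / V
IBU = (8.3/100)·69·0.347·1000 / 24.9

79.8100 IBU


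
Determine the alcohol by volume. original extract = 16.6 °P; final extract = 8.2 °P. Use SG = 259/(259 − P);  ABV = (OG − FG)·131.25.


OG = 259/(259 − 16.6) = 1.0685
FG = 259/(259 − 8.2) = 1.0327
ABV = (1.0685 − 1.0327)·131.25

4.6970 % ABV


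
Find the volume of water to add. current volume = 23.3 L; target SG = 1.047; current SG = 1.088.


V_water = V·((SG_curr − 1)/(SG_target − 1) − 1)
V_water = 23.3·((1.088 − 1)/(1.047 − 1) − 1)

20.3255 L


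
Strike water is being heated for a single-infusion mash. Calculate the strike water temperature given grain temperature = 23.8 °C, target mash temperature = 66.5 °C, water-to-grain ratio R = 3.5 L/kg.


T_strike = (0.41/R)·(T_mash − T_grain) + T_mash
T_strike = (0.41/3.5)·(66.5 − 23.8) + 66.5

71.5020 °C


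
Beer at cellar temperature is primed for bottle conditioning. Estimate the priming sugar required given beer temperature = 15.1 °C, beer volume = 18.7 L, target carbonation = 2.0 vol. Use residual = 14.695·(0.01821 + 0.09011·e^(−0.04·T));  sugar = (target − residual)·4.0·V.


residual = 14.695·(0.01821 + 0.09011·e^(−0.04·15.1)) = 0.9914
sugar = (2.0 − 0.9914)·4.0·18.7

75.4423 g


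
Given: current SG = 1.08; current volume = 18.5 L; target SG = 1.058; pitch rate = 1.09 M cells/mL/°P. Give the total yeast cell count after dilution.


V_w = V·((SG_c−1)/(SG_t−1)−1);  °P = 259 − 259/SG_t;  cells = rate·(V+V_w)·°P
V_w = 18.5·((1.08−1)/(1.058−1)−1) = 7.0172
V_final = 18.5 + 7.0172 = 25.5172
°P = 259 − 259/1.058 = 14.1985
cells = 1.09·25.5172·14.1985

394.9138 billion cells


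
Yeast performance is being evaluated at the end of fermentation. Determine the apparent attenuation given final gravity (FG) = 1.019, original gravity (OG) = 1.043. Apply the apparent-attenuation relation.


AA = (OG − FG)/(OG − 1) · 100
AA = (1.043 − 1.019)/(1.043 − 1) · 100

55.8140 %


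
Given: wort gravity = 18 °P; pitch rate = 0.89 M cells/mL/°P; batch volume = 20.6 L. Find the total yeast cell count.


cells (billions) = rate · V_L · °P
cells = 0.89 · 20.6 · 18

330.0120 billion cells


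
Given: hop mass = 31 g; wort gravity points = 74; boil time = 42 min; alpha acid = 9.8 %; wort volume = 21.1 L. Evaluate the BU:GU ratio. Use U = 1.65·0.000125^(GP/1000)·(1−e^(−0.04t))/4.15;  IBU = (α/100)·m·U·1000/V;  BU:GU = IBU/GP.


U = 1.65·0.000125^(74/1000)·(1−e^(−0.04·42))/4.15 = 0.1664
IBU = (9.8/100)·31·0.1664·1000/21.1 = 23.9518
BU:GU = 23.9518/74

0.3237


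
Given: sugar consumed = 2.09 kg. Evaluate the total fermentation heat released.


Q = m_sugar · 590 kJ/kg
Q = 2.09 · 590

1233.1000 kJ


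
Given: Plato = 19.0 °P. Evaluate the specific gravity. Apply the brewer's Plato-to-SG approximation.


SG = 259/(259 − P)
SG = 259/(259 − 19.0)

1.0792


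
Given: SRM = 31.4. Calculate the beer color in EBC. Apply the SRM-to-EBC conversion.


EBC = SRM · 1.97
EBC = 31.4 · 1.97

61.8580 EBC


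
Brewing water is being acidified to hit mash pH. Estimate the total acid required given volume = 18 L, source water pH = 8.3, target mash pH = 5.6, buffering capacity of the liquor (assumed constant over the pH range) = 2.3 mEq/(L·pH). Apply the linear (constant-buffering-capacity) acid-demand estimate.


acid = buffering capacity · (pH_source − pH_target) · V
acid = 2.3 · (8.3 − 5.6) · 18

111.7800 mEq


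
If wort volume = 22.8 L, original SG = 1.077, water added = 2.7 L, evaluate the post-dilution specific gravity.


SG_new = 1 + (SG_old − 1)·V_old/(V_old + V_water)
pts = (1.077 − 1)·1000·22.8/(22.8 + 2.7) = 68.8471
SG_new = 1 + 68.8471/1000

1.0688


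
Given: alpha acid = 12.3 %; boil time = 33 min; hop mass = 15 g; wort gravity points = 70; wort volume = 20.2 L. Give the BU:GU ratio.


U = 1.65·0.000125^(GP/1000)·(1−e^(−0.04t))/4.15;  IBU = (α/100)·m·U·1000/V;  BU:GU = IBU/GP
U = 1.65·0.000125^(70/1000)·(1−e^(−0.04·33))/4.15 = 0.1553
IBU = (12.3/100)·15·0.1553·1000/20.2 = 14.1869
BU:GU = 14.1869/70

0.2027


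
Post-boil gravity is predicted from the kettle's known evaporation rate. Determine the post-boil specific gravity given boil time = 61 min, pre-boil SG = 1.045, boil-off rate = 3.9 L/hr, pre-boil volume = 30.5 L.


V_post = V_pre − rate·(t/60);  SG_post = 1 + (SG_pre−1)·V_pre/V_post
V_post = 30.5 − 3.9·(61/60) = 26.5350
SG_post = 1 + (1.045 − 1)·30.5/26.5350

1.0517


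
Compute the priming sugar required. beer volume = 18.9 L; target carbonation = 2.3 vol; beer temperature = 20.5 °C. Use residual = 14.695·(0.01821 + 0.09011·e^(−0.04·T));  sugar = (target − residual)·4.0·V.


residual = 14.695·(0.01821 + 0.09011·e^(−0.04·20.5)) = 0.8508
sugar = (2.3 − 0.8508)·4.0·18.9

109.5595 g


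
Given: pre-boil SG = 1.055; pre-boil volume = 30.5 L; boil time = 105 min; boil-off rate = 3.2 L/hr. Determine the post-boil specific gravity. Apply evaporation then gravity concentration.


V_post = V_pre − rate·(t/60);  SG_post = 1 + (SG_pre−1)·V_pre/V_post
V_post = 30.5 − 3.2·(105/60) = 24.9000
SG_post = 1 + (1.055 − 1)·30.5/24.9000

1.0674


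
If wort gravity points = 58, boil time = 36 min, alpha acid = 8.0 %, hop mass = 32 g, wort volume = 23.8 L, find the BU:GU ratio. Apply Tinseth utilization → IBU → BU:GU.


U = 1.65·0.000125^(GP/1000)·(1−e^(−0.04t))/4.15;  IBU = (α/100)·m·U·1000/V;  BU:GU = IBU/GP
U = 1.65·0.000125^(58/1000)·(1−e^(−0.04·36))/4.15 = 0.1801
IBU = (8.0/100)·32·0.1801·1000/23.8 = 19.3769
BU:GU = 19.3769/58

0.3341


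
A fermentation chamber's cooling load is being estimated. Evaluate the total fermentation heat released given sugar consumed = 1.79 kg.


Q = m_sugar · 590 kJ/kg
Q = 1.79 · 590

1056.1000 kJ


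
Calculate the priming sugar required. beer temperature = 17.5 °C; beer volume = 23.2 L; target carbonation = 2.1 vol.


residual = 14.695·(0.01821 + 0.09011·e^(−0.04·T));  sugar = (target − residual)·4.0·V
residual = 14.695·(0.01821 + 0.09011·e^(−0.04·17.5)) = 0.9252
sugar = (2.1 − 0.9252)·4.0·23.2

109.0254 g


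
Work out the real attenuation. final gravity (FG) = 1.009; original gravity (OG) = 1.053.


AA = (OG−FG)/(OG−1)·100;  RA = AA·0.8192
AA = (1.053 − 1.009)/(1.053 − 1)·100 = 83.0189
RA = 83.0189·0.8192

68.0091 %


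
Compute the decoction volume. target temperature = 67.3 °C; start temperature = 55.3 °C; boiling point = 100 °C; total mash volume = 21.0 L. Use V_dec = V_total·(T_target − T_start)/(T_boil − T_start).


V_dec = 21.0·(67.3 − 55.3)/(100 − 55.3)

5.6376 L


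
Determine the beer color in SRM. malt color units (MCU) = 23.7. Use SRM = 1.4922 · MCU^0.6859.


SRM = 1.4922 · 23.7^0.6859

13.0848 SRM


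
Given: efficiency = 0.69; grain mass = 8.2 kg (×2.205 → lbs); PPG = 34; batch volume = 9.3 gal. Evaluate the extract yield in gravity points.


points = lbs × PPG × eff / vol
lbs = 8.2 × 2.205 = 18.0810
points = 18.0810 × 34 × 0.69 / 9.3

45.6108 points


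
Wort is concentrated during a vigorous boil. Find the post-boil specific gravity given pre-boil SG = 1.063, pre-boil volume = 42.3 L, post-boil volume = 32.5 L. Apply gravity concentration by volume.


SG_post = 1 + (SG_pre − 1)·V_pre/V_post
pts_pre = (1.063 − 1)·1000 = 63.0000
pts_post = 63.0000·42.3/32.5 = 81.9969
SG_post = 1 + 81.9969/1000

1.0820


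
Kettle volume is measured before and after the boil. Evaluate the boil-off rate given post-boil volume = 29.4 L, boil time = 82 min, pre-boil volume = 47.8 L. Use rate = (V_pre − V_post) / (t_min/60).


rate = (47.8 − 29.4) / (82/60)

13.4634 L/hr


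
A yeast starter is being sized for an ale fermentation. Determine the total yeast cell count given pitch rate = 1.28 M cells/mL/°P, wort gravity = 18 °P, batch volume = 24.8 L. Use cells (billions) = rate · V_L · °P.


cells = 1.28 · 24.8 · 18

571.3920 billion cells


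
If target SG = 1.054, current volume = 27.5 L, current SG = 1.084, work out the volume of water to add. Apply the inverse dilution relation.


V_water = V·((SG_curr − 1)/(SG_target − 1) − 1)
V_water = 27.5·((1.084 − 1)/(1.054 − 1) − 1)

15.2778 L


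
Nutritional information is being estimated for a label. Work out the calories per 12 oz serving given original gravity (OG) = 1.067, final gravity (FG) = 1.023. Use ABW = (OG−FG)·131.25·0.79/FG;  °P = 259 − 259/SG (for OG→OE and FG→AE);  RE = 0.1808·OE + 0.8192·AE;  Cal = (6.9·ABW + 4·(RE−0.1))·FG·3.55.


ABW = (1.067 − 1.023)·131.25·0.79/1.023 = 4.4597
OE = 259 − 259/1.067 = 16.2634 °P
AE = 259 − 259/1.023 = 5.8231 °P
RE = 0.1808·16.2634 + 0.8192·5.8231 = 7.7107 °P
Cal = (6.9·4.4597 + 4·(7.7107−0.1))·1.023·3.55

222.3095 kcal


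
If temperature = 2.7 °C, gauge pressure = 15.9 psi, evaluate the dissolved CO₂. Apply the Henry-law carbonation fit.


vols = (P + 14.695)·(0.01821 + 0.09011·e^(−0.04·T))
vols = (15.9 + 14.695)·(0.01821 + 0.09011·e^(−0.04·2.7))

3.0318 volumes


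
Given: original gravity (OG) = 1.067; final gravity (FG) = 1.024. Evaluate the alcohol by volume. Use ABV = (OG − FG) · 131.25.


ABV = (1.067 − 1.024) · 131.25

5.6437 % ABV


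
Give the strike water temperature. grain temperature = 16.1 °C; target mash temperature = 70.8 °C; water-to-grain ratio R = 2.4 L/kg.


T_strike = (0.41/R)·(T_mash − T_grain) + T_mash
T_strike = (0.41/2.4)·(70.8 − 16.1) + 70.8

80.1446 °C


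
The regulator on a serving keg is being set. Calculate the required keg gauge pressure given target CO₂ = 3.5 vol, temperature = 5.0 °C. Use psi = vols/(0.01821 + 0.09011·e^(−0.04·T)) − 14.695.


psi = 3.5/(0.01821 + 0.09011·e^(−0.04·5.0)) − 14.695

23.3543 psi


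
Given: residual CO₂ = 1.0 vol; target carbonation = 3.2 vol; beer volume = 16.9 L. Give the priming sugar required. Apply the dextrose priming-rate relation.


sugar = (target − residual)·4.0·V
sugar = (3.2 − 1.0)·4.0·16.9

148.7200 g


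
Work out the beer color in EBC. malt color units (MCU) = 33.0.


SRM = 1.4922·MCU^0.6859;  EBC = SRM·1.97
SRM = 1.4922·33.0^0.6859 = 16.4201
EBC = 16.4201·1.97

32.3476 EBC


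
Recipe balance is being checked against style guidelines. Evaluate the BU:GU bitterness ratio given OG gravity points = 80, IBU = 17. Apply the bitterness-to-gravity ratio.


BU:GU = IBU / OG_points
BU:GU = 17 / 80

0.2125


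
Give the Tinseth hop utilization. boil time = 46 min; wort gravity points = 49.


U = 1.65·0.000125^(GP/1000) · (1 − e^(−0.04·t))/4.15
bigness = 1.65·0.000125^(49/1000) = 1.0623
boil_factor = (1 − e^(−0.04·46))/4.15 = 0.2027
U = 1.0623 · 0.2027

0.2153


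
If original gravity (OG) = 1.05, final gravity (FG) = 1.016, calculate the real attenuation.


AA = (OG−FG)/(OG−1)·100;  RA = AA·0.8192
AA = (1.05 − 1.016)/(1.05 − 1)·100 = 68.0000
RA = 68.0000·0.8192

55.7056 %


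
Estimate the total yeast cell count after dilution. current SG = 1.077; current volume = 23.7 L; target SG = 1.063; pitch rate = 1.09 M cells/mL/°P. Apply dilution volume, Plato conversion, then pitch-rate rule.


V_w = V·((SG_c−1)/(SG_t−1)−1);  °P = 259 − 259/SG_t;  cells = rate·(V+V_w)·°P
V_w = 23.7·((1.077−1)/(1.063−1)−1) = 5.2667
V_final = 23.7 + 5.2667 = 28.9667
°P = 259 − 259/1.063 = 15.3500
cells = 1.09·28.9667·15.3500

484.6543 billion cells


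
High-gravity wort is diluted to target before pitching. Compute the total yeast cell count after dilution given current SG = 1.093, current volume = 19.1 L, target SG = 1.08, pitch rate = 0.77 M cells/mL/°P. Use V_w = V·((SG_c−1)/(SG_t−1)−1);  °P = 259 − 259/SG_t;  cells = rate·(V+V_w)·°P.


V_w = 19.1·((1.093−1)/(1.08−1)−1) = 3.1037
V_final = 19.1 + 3.1037 = 22.2037
°P = 259 − 259/1.08 = 19.1852
cells = 0.77·22.2037·19.1852

328.0070 billion cells


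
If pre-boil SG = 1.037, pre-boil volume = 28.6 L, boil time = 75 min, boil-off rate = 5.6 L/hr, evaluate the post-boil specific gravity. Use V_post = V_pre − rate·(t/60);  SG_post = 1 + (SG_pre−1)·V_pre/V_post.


V_post = 28.6 − 5.6·(75/60) = 21.6000
SG_post = 1 + (1.037 − 1)·28.6/21.6000

1.0490


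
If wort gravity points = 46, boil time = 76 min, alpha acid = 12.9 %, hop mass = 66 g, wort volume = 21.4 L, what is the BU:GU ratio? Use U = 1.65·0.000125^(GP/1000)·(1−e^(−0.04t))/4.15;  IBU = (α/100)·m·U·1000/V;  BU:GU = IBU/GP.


U = 1.65·0.000125^(46/1000)·(1−e^(−0.04·76))/4.15 = 0.2504
IBU = (12.9/100)·66·0.2504·1000/21.4 = 99.6153
BU:GU = 99.6153/46

2.1655


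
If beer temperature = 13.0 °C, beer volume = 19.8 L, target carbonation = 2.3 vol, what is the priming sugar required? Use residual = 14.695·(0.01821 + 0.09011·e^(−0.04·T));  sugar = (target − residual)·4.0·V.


residual = 14.695·(0.01821 + 0.09011·e^(−0.04·13.0)) = 1.0548
sugar = (2.3 − 1.0548)·4.0·19.8

98.6167 g


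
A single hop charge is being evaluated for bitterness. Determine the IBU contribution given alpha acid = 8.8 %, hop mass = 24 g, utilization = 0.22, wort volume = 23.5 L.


IBU = (α/100)·mass·U·1000 / V
IBU = (8.8/100)·24·0.22·1000 / 23.5

19.7719 IBU


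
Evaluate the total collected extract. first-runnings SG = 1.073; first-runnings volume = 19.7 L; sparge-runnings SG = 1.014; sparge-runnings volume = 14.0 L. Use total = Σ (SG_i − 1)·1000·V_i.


first = (1.073 − 1)·1000·19.7 = 1438.1000
sparge = (1.014 − 1)·1000·14.0 = 196.0000
total = 1438.1000 + 196.0000

1634.1000 gravity·L


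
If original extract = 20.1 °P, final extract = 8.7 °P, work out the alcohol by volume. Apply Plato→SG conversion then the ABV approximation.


SG = 259/(259 − P);  ABV = (OG − FG)·131.25
OG = 259/(259 − 20.1) = 1.0841
FG = 259/(259 − 8.7) = 1.0348
ABV = (1.0841 − 1.0348)·131.25

6.4808 % ABV


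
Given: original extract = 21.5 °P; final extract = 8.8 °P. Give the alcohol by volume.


SG = 259/(259 − P);  ABV = (OG − FG)·131.25
OG = 259/(259 − 21.5) = 1.0905
FG = 259/(259 − 8.8) = 1.0352
ABV = (1.0905 − 1.0352)·131.25

7.2653 % ABV


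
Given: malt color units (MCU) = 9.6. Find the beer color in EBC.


SRM = 1.4922·MCU^0.6859;  EBC = SRM·1.97
SRM = 1.4922·9.6^0.6859 = 7.0399
EBC = 7.0399·1.97

13.8686 EBC


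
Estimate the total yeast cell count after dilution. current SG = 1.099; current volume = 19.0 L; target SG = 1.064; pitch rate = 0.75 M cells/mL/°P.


V_w = V·((SG_c−1)/(SG_t−1)−1);  °P = 259 − 259/SG_t;  cells = rate·(V+V_w)·°P
V_w = 19.0·((1.099−1)/(1.064−1)−1) = 10.3906
V_final = 19.0 + 10.3906 = 29.3906
°P = 259 − 259/1.064 = 15.5789
cells = 0.75·29.3906·15.5789

343.4062 billion cells
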